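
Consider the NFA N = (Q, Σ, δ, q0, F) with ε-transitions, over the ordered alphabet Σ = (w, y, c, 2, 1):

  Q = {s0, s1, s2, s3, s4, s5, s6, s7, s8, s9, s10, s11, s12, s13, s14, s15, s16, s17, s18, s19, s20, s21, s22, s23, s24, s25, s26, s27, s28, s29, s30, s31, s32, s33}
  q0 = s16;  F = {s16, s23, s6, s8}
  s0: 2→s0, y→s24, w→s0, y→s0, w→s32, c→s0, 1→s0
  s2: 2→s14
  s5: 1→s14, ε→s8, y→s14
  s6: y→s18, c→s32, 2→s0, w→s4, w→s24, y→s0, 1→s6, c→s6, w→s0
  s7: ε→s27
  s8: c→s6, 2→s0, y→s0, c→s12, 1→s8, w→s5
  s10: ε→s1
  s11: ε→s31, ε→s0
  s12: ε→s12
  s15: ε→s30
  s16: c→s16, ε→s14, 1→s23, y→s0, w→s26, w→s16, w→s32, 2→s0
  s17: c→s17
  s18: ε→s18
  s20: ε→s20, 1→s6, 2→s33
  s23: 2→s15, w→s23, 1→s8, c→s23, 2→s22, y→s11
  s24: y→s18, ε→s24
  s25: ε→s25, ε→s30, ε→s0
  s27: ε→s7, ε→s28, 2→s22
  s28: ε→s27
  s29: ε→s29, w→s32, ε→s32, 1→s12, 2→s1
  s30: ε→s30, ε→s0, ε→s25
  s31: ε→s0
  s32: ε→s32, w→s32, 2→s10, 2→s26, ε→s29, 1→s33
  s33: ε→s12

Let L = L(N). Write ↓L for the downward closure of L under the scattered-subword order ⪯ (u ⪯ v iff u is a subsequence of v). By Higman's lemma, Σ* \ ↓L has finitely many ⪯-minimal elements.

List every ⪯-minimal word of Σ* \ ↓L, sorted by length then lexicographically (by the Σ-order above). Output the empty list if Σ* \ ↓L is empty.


Antichain: [y, 2, 11cw].

|Q|=34, |F|=4, |δ|=76 (26 ε).
min D↑ (5 st, q0=0, F={1}): 0:w→0,y→1,c→0,2→1,1→2 1:w→1,y→1,c→1,2→1,1→1 2:w→2,y→1,c→2,2→1,1→3 3:w→3,y→1,c→4,2→1,1→3 4:w→1,y→1,c→4,2→1,1→4 (ε-aug+det+¬).
'y': |S_i|=[23, 13] end={s0,s1,s10,s11,s12,s14,s18,s24,s26,s29,s31,s32,…} ∉↓L; 1/1 del acc.
'2': |S_i|=[23, 14] end={s0,s1,s10,s12,s15,s18,s22,s24,s25,s26,s29,s30,…} rej; 1/1 del acc.
'11cw': run [23, 22, 15, 12, 11] end={s0,s1,s10,s12,s18,s24,s26,s29,s32,s33,s4} ∉↓L; 4/4 single-dels accept.
3 minimals (antichain).


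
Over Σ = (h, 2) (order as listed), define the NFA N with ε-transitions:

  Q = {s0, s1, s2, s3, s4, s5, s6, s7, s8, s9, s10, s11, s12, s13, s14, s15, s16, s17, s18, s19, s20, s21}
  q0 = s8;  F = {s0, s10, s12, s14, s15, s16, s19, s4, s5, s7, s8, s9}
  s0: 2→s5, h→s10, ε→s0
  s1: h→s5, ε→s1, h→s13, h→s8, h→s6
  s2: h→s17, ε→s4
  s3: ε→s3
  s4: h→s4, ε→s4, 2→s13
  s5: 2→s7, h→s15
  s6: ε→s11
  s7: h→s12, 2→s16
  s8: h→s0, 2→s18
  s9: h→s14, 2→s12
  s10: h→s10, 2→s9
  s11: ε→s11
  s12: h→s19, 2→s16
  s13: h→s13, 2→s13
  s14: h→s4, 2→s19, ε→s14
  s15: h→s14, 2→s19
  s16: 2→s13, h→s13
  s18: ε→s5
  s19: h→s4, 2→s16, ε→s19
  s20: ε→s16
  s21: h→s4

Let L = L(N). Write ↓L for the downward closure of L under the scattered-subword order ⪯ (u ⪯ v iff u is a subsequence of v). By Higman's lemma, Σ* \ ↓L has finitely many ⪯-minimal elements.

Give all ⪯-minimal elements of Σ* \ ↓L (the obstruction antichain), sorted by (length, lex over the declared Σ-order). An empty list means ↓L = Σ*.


|Q|=22, |F|=12, |δ|=43 (11 ε).
min D↑ (13 st, q0=0, F={12}): 0:h→1,2→2 1:h→3,2→2 2:h→4,2→5 3:h→3,2→6 4:h→7,2→8 5:h→9,2→10 6:h→7,2→9 7:h→11,2→8 8:h→11,2→10 9:h→8,2→10 10:h→12,2→12 11:h→11,2→12 12:h→12,2→12.
'222h': N↓-sim [14, 11, 6, 2, 1] end={s13} — reject; 4/4 single-dels accept.
'2222': run [14, 11, 6, 2, 1] end={s13} ∉↓L; 4/4 deletions ∈↓L.
'2hhh2': run [14, 11, 7, 5, 2, 1] end={s13} — reject; 5/5 single-dels accept.
'2h2h2': N↓-sim [14, 11, 7, 4, 2, 1] end={s13} ∉↓L; 5/5 deletions ∈↓L.
'hh2hh2': N↓-sim [14, 12, 9, 7, 5, 2, 1] end={s13} rej; 6/6 single-dels accept.
5 minimals (antichain).

Antichain: [222h, 2222, 2hhh2, 2h2h2, hh2hh2].


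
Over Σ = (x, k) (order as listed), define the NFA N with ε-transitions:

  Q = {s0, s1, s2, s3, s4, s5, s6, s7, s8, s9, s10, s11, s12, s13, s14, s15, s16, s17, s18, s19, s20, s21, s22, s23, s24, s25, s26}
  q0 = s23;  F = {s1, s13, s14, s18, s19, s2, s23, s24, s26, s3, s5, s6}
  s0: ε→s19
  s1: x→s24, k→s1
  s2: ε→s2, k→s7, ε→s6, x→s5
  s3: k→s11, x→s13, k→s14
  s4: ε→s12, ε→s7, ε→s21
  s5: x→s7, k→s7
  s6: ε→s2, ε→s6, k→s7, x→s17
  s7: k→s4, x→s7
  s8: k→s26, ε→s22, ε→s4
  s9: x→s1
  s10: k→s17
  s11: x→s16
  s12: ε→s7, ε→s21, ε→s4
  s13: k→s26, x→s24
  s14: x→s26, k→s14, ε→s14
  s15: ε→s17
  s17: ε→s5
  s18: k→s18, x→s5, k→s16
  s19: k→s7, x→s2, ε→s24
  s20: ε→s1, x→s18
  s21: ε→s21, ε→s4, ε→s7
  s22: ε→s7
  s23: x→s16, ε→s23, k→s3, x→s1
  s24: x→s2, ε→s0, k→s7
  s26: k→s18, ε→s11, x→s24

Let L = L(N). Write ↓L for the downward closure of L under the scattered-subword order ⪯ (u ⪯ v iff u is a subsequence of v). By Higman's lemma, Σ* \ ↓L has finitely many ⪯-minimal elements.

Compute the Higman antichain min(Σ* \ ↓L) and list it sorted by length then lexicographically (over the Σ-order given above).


|Q|=27, |F|=12, |δ|=59 (25 ε).
min D↑ (11 st, q0=0, F={7}): 0:x→1,k→2 1:x→3,k→1 2:x→4,k→5 3:x→6,k→7 4:x→3,k→8 5:x→8,k→5 6:x→9,k→7 7:x→7,k→7 8:x→3,k→10 9:x→7,k→7 10:x→9,k→10 (ε-aug+det+¬).
'xxk': |S_i|=[20, 17, 12, 4] end={s12,s21,s4,s7} rej; 3/3 deletions ∈↓L.
'xxxxx': run [20, 17, 12, 8, 6, 4] end={s12,s21,s4,s7} rej; 5/5 single-dels accept.
'kxkkxx': run [20, 19, 16, 15, 7, 5, 4] end={s12,s21,s4,s7} — reject; 6/6 deletions ∈↓L.
'kkxkxx': N↓-sim [20, 19, 17, 15, 7, 5, 4] end={s12,s21,s4,s7} — reject; 6/6 single-dels accept.
4 words, ⪯-incomp.

A = [xxk, xxxxx, kxkkxx, kkxkxx].


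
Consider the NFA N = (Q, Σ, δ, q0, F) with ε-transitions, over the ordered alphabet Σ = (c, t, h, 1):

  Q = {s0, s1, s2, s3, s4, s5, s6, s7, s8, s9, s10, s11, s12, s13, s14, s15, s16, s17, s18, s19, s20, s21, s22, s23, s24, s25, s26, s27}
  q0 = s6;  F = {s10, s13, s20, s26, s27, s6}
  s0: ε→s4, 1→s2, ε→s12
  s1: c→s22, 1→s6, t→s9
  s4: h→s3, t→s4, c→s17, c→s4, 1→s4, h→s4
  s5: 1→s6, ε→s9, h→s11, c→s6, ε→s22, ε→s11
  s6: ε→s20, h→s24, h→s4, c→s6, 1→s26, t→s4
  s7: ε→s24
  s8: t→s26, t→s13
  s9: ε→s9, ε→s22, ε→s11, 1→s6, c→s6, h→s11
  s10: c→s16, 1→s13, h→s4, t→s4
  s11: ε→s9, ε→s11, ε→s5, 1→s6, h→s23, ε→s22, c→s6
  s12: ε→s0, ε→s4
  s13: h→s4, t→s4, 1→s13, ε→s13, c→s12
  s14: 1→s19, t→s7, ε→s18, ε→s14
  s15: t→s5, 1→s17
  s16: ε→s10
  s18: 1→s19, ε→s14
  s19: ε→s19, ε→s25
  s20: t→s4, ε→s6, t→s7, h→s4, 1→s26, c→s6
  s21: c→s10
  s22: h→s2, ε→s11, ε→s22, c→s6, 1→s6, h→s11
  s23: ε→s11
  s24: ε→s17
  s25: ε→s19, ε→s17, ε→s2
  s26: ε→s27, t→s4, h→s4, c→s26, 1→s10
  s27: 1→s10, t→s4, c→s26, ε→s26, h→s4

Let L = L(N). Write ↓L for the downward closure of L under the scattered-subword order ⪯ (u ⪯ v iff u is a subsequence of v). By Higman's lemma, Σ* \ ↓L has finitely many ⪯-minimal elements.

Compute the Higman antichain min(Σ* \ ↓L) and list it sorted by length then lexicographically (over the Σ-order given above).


|Q|=28, |F|=6, |δ|=90 (33 ε).
min D↑ (5 st, q0=0, F={1}): 0:c→0,t→1,h→1,1→2 1:c→1,t→1,h→1,1→1 2:c→2,t→1,h→1,1→3 3:c→3,t→1,h→1,1→4 4:c→1,t→1,h→1,1→4 [Hopcroft].
't': |S_i|=[15, 5] end={s17,s24,s3,s4,s7} ∉↓L; 1/1 deletions ∈↓L.
'h': N↓-sim [15, 4] end={s17,s24,s3,s4} rej; 1/1 del acc.
'111c': |S_i|=[15, 11, 9, 7, 6] end={s0,s12,s17,s2,s3,s4} ∉↓L; 4/4 deletions ∈↓L.
3 words, ⪯-incomp.

min(Σ*\↓L) = [t, h, 111c].


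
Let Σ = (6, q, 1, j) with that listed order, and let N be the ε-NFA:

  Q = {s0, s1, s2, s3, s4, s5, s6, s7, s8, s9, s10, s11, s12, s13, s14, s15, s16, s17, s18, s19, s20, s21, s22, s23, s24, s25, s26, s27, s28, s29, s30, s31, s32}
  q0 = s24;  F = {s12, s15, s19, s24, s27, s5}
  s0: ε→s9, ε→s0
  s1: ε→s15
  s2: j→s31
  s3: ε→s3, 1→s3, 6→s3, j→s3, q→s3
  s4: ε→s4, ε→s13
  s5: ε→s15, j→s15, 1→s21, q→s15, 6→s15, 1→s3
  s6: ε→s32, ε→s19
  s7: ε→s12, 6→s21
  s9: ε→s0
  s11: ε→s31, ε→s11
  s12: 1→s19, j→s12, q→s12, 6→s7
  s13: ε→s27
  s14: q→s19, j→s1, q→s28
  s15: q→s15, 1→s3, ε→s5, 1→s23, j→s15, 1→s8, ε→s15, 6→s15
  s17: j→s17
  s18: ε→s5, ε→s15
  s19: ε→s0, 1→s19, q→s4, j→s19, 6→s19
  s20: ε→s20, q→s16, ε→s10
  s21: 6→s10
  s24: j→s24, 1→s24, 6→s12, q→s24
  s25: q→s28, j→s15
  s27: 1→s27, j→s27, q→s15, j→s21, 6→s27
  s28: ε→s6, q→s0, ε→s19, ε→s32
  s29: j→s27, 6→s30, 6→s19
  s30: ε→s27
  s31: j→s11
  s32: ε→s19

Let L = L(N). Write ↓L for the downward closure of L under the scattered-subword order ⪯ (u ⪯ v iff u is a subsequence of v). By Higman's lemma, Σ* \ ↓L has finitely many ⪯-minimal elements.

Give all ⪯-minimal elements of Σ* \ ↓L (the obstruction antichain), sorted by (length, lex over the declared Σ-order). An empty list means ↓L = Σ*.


|Q|=33, |F|=6, |δ|=73 (26 ε).
min D↑ (6 st, q0=0, F={5}): 0:6→1,q→0,1→0,j→0 1:6→1,q→1,1→2,j→1 2:6→2,q→3,1→2,j→2 3:6→3,q→4,1→3,j→3 4:6→4,q→4,1→5,j→4 5:6→5,q→5,1→5,j→5.
'61qq1': N↓-sim [16, 15, 13, 10, 7, 5] end={s10,s21,s23,s3,s8} ∉↓L; 5/5 del acc.
1 minimals (antichain).

A = [61qq1].


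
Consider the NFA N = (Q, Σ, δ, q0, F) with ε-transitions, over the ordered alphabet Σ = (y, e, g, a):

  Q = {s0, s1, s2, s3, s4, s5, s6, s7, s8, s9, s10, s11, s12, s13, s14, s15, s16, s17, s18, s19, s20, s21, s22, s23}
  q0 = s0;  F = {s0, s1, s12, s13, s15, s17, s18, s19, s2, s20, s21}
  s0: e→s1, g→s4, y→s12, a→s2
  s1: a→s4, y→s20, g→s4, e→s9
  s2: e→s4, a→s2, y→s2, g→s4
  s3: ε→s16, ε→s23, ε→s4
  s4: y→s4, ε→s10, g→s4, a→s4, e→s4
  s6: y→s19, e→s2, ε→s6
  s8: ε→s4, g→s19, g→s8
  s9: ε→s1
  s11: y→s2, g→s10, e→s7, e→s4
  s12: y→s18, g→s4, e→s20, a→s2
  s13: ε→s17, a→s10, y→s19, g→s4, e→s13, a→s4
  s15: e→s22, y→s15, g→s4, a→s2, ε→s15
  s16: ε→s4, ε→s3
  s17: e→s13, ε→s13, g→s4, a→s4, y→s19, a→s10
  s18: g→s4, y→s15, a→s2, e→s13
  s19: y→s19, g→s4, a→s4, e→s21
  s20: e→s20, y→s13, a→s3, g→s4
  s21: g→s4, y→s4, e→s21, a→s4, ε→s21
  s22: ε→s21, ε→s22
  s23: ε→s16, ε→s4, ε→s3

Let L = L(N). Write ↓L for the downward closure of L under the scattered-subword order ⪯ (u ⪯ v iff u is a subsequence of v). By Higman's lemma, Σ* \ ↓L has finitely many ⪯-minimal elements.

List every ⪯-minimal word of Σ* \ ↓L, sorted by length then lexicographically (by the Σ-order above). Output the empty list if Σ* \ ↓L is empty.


A = [g, ea, ae, yyyey].

|Q|=24, |F|=11, |δ|=76 (18 ε).
min D↑ (11 st, q0=0, F={3}): 0:y→1,e→2,g→3,a→4 1:y→5,e→6,g→3,a→4 2:y→6,e→2,g→3,a→3 3:y→3,e→3,g→3,a→3 4:y→4,e→3,g→3,a→4 5:y→7,e→8,g→3,a→4 6:y→8,e→6,g→3,a→3 7:y→7,e→9,g→3,a→4 8:y→10,e→8,g→3,a→3 9:y→3,e→9,g→3,a→3 10:y→10,e→9,g→3,a→3 (ε-aug+det+¬).
'g': N↓-sim [18, 2] end={s10,s4} ∉↓L; 1/1 del acc.
'ea': |S_i|=[18, 13, 5] end={s10,s16,s23,s3,s4} rej; 2/2 single-dels accept.
'ae': run [18, 6, 2] end={s10,s4} ∉↓L; 2/2 single-dels accept.
'yyyey': N↓-sim [18, 15, 10, 7, 4, 2] end={s10,s4} rej; 5/5 single-dels accept.
4 words, ⪯-incomp.


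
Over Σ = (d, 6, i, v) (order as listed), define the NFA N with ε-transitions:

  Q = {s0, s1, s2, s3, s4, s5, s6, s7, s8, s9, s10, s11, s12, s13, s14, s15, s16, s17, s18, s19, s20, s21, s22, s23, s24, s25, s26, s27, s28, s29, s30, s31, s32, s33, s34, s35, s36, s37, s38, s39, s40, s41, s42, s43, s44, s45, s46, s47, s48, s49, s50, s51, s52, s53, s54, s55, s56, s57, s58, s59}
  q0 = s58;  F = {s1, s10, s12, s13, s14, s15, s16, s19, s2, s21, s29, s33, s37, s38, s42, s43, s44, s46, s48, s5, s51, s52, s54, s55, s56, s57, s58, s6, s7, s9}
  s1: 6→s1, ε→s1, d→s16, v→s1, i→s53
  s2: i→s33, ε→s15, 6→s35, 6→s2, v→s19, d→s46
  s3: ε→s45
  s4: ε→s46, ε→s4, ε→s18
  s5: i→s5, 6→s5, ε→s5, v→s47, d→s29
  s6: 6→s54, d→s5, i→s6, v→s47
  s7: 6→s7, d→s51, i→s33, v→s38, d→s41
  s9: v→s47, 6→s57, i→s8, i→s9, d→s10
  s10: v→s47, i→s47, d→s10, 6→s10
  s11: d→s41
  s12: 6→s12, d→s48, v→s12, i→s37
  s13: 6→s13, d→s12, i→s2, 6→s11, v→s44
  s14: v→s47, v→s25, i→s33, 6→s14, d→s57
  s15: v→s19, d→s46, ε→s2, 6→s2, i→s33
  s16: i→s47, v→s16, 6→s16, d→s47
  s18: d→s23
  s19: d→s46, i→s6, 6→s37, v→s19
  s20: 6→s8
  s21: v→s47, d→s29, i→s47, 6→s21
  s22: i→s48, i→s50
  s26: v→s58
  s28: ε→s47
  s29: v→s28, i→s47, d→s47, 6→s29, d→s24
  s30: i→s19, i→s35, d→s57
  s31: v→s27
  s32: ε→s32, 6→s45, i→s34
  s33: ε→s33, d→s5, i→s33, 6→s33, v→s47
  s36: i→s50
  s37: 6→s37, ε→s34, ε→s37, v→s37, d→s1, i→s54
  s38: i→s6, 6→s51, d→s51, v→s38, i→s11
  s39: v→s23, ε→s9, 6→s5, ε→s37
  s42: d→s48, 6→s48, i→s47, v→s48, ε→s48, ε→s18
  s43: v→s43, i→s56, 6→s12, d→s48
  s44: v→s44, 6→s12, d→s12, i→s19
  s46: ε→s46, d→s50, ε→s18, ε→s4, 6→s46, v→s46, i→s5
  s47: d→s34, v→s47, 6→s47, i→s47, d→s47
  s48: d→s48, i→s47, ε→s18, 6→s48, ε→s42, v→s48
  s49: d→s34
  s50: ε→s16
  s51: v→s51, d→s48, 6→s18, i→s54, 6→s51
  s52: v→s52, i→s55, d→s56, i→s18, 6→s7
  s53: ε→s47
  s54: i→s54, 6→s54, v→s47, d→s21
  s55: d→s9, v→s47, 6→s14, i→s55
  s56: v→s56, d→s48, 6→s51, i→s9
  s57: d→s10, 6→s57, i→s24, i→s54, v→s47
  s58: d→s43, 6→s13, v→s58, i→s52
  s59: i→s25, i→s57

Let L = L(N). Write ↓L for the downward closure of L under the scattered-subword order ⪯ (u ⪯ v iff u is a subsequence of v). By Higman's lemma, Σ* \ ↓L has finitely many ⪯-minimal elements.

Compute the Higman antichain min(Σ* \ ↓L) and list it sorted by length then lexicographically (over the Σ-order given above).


|Q|=60, |F|=30, |δ|=177 (24 ε).
min D↑ (29 st, q0=0, F={11}): 0:d→1,6→2,i→3,v→0 1:d→4,6→5,i→6,v→1 2:d→5,6→2,i→7,v→8 3:d→6,6→9,i→10,v→3 4:d→4,6→4,i→11,v→4 5:d→4,6→5,i→12,v→5 6:d→4,6→13,i→14,v→6 7:d→15,6→7,i→16,v→17 8:d→5,6→5,i→17,v→8 9:d→13,6→9,i→16,v→18 10:d→14,6→19,i→10,v→11 11:d→11,6→11,i→11,v→11 12:d→20,6→12,i→21,v→12 13:d→4,6→13,i→21,v→13 14:d→22,6→23,i→14,v→11 15:d→24,6→15,i→25,v→15 16:d→25,6→16,i→16,v→11 17:d→15,6→12,i→26,v→17 18:d→13,6→13,i→26,v→18 19:d→23,6→19,i→16,v→11 20:d→24,6→20,i→11,v→20 21:d→27,6→21,i→21,v→11 22:d→22,6→22,i→11,v→11 23:d→22,6→23,i→21,v→11 24:d→11,6→24,i→11,v→24 25:d→28,6→25,i→25,v→11 26:d→25,6→21,i→26,v→11 27:d→28,6→27,i→11,v→11 28:d→11,6→28,i→11,v→11 [Hopcroft].
'ddi': run [44, 28, 15, 3] end={s34,s47,s53} ∉↓L; 3/3 del acc.
'iiv': N↓-sim [44, 39, 22, 4] end={s25,s28,s34,s47} ∉↓L; 3/3 single-dels accept.
'6iddd': |S_i|=[44, 37, 25, 16, 8, 3] end={s24,s34,s47} — reject; 5/5 deletions ∈↓L.
'6v6di': run [44, 37, 28, 21, 14, 3] end={s34,s47,s53} — reject; 5/5 single-dels accept.
4 words, ⪯-incomp.

Antichain: [ddi, iiv, 6iddd, 6v6di].


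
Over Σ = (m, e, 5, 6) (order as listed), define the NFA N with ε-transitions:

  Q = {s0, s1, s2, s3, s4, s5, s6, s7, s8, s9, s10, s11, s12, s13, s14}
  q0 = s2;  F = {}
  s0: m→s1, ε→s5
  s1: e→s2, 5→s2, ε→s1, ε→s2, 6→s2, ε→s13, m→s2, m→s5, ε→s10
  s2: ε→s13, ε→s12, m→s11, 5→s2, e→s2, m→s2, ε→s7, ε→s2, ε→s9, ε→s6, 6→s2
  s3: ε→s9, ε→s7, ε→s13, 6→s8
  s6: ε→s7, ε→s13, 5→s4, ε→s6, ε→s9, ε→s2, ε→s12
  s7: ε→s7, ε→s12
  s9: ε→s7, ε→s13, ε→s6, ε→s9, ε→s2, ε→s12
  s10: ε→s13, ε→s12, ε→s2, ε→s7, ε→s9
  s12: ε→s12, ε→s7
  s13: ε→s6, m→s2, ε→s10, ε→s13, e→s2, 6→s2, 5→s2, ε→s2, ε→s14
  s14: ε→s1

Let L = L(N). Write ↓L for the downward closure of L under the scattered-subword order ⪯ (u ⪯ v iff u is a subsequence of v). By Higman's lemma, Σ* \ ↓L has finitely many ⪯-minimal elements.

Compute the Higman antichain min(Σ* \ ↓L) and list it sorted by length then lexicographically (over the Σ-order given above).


min(Σ*\↓L) = [ε].

|Q|=15, |F|=0, |δ|=58 (41 ε).
min D↑ (1 st, q0=0, F={0}): 0:m→0,e→0,5→0,6→0 [Hopcroft].
ε ∈ L(D↑) — L = ∅.


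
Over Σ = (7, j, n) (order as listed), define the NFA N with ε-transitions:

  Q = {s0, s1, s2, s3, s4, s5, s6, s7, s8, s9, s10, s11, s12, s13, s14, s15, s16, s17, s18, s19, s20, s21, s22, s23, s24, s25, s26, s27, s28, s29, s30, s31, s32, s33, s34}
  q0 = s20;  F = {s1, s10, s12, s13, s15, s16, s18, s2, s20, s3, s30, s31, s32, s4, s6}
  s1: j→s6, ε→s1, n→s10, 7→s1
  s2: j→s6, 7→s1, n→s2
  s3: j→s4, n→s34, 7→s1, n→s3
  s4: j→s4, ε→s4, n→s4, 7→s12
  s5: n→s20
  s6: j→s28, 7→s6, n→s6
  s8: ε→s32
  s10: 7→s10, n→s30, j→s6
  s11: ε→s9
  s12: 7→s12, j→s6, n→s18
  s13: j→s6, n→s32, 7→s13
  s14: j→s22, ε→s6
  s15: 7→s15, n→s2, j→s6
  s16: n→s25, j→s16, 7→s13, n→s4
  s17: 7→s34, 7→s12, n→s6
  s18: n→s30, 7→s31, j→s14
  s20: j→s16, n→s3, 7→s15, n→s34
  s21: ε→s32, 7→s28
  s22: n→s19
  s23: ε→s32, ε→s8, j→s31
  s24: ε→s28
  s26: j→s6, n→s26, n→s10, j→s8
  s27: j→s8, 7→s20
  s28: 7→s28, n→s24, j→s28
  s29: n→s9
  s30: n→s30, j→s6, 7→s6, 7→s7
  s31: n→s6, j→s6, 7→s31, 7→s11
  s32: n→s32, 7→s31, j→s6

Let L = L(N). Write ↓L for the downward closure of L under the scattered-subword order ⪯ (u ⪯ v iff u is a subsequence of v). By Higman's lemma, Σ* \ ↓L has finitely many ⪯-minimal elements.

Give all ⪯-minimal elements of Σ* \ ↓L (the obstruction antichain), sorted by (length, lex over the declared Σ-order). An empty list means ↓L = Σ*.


A = [7jj, j7n7nj, n7nn7j].

|Q|=35, |F|=15, |δ|=77 (9 ε).
min D↑ (16 st, q0=0, F={9}): 0:7→1,j→2,n→3 1:7→1,j→4,n→5 2:7→6,j→2,n→7 3:7→8,j→7,n→3 4:7→4,j→9,n→4 5:7→8,j→4,n→5 6:7→6,j→4,n→10 7:7→11,j→7,n→7 8:7→8,j→4,n→12 9:7→9,j→9,n→9 10:7→13,j→4,n→10 11:7→11,j→4,n→14 12:7→12,j→4,n→15 13:7→13,j→4,n→4 14:7→13,j→4,n→15 15:7→4,j→4,n→15 [Hopcroft].
'7jj': N↓-sim [25, 19, 6, 4] end={s19,s22,s24,s28} — reject; 3/3 single-dels accept.
'j7n7nj': N↓-sim [25, 18, 15, 13, 7, 3, 2] end={s24,s28} ∉↓L; 6/6 single-dels accept.
'n7nn7j': |S_i|=[25, 21, 15, 13, 6, 4, 2] end={s24,s28} rej; 6/6 deletions ∈↓L.
3 obstructions.


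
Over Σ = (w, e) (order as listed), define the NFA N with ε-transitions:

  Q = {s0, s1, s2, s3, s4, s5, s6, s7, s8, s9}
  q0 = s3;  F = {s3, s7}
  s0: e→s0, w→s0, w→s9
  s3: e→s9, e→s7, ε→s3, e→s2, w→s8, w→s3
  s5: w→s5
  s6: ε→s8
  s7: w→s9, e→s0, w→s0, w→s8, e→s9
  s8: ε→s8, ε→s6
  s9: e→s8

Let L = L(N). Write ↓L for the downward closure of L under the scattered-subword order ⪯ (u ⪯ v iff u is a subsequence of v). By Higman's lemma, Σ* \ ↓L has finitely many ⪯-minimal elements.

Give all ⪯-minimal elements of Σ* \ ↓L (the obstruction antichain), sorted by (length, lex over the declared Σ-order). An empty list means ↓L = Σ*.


min(Σ*\↓L) = [ew, ee].

|Q|=10, |F|=2, |δ|=19 (4 ε).
min D↑ (3 st, q0=0, F={2}): 0:w→0,e→1 1:w→2,e→2 2:w→2,e→2 (ε-aug+det+¬).
'ew': |S_i|=[7, 6, 4] end={s0,s6,s8,s9} ∉↓L; 2/2 single-dels accept.
'ee': run [7, 6, 4] end={s0,s6,s8,s9} rej; 2/2 del acc.
2 obstructions.


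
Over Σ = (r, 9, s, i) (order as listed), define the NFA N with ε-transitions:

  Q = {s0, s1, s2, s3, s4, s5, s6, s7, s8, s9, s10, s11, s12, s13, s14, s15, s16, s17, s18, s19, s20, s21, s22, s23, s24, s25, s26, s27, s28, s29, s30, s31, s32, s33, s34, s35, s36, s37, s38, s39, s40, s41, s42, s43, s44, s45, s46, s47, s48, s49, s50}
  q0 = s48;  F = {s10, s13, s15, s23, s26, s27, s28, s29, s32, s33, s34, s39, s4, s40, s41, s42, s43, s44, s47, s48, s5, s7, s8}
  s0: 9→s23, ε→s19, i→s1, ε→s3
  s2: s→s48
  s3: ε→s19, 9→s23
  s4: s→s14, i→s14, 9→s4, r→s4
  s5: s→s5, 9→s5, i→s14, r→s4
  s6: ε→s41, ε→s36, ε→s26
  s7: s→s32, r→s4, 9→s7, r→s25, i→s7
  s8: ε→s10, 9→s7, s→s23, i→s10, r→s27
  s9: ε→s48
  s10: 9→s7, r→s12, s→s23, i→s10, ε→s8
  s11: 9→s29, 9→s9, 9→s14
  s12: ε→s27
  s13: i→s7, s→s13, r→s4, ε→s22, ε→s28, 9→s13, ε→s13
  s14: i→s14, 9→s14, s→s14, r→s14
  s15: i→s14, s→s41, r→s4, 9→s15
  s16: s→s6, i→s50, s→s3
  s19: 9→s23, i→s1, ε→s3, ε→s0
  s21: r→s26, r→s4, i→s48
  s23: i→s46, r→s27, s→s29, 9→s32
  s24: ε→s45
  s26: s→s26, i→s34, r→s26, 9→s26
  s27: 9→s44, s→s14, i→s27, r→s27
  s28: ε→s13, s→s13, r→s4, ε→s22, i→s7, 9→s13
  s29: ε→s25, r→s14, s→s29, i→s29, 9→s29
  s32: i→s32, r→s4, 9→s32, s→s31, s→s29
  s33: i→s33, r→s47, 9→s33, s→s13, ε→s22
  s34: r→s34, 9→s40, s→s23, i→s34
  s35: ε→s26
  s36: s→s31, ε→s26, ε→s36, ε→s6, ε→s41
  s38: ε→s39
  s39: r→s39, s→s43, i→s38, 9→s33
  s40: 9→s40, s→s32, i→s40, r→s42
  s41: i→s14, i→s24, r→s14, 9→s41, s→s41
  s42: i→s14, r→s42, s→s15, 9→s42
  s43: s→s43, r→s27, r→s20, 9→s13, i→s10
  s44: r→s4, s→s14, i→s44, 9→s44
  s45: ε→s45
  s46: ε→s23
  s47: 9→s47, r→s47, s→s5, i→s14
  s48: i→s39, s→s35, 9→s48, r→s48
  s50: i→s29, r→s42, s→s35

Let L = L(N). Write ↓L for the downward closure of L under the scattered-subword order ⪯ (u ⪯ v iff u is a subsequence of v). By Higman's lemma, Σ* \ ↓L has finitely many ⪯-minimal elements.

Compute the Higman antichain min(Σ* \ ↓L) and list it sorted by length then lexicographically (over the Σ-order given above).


|Q|=51, |F|=23, |δ|=147 (28 ε).
min D↑ (22 st, q0=0, F={16}): 0:r→0,9→0,s→1,i→2 1:r→1,9→1,s→1,i→3 2:r→2,9→4,s→5,i→2 3:r→3,9→6,s→7,i→3 4:r→8,9→4,s→9,i→4 5:r→10,9→9,s→5,i→11 6:r→12,9→6,s→13,i→6 7:r→10,9→13,s→14,i→7 8:r→8,9→8,s→15,i→16 9:r→17,9→9,s→9,i→18 10:r→10,9→19,s→16,i→10 11:r→10,9→18,s→7,i→11 12:r→12,9→12,s→20,i→16 13:r→17,9→13,s→14,i→13 14:r→16,9→14,s→14,i→14 15:r→17,9→15,s→15,i→16 16:r→16,9→16,s→16,i→16 17:r→17,9→17,s→16,i→16 18:r→17,9→18,s→13,i→18 19:r→17,9→19,s→16,i→19 20:r→17,9→20,s→21,i→16 21:r→16,9→21,s→21,i→16.
'i9ri': |S_i|=[34, 31, 20, 10, 3] end={s14,s24,s45} rej; 4/4 single-dels accept.
'isrs': |S_i|=[34, 31, 24, 7, 1] end={s14} ∉↓L; 4/4 single-dels accept.
'sissr': N↓-sim [34, 29, 21, 14, 7, 1] end={s14} rej; 5/5 del acc.
3 minimals (antichain).

min(Σ*\↓L) = [i9ri, isrs, sissr].


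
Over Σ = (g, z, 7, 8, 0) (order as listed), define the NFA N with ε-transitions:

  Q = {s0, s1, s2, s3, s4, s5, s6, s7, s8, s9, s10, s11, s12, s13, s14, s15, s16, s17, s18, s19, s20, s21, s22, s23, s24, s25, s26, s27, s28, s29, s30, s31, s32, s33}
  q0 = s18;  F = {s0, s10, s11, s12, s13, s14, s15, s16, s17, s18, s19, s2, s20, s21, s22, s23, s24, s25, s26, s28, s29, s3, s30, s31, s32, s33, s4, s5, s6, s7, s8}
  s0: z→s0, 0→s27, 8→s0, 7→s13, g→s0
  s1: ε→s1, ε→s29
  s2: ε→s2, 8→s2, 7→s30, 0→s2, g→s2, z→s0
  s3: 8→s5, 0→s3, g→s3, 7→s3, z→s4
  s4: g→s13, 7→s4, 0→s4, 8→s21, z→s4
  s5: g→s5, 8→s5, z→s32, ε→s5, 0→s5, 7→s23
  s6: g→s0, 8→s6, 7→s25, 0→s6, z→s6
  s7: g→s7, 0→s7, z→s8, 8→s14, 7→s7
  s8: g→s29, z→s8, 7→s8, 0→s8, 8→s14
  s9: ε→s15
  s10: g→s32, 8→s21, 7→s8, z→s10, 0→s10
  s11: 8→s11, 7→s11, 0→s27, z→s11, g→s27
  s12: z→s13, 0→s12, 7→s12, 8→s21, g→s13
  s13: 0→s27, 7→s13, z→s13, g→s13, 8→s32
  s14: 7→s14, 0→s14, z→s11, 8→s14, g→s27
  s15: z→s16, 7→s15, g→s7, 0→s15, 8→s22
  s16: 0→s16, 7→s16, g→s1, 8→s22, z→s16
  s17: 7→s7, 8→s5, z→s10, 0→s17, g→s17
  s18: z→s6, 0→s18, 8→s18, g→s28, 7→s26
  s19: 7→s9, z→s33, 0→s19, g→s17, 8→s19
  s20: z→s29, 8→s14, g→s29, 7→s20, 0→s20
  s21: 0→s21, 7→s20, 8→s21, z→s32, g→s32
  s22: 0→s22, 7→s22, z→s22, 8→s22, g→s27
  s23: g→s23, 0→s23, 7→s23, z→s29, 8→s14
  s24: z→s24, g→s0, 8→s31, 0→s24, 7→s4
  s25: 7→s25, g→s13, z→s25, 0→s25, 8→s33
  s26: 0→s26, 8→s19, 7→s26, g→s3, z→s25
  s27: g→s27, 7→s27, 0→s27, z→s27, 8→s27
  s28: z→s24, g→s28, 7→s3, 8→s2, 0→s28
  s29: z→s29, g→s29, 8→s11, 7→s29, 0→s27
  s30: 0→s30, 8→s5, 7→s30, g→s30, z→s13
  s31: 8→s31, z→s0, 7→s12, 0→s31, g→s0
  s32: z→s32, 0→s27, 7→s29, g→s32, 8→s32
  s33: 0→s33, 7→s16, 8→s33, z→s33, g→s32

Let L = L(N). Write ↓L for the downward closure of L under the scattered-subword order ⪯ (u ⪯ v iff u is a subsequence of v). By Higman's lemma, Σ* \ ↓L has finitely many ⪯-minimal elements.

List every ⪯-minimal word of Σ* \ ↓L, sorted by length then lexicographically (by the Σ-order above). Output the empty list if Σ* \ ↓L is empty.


|Q|=34, |F|=31, |δ|=165 (5 ε).
min D↑ (32 st, q0=0, F={15}): 0:g→1,z→2,7→3,8→0,0→0 1:g→1,z→4,7→5,8→6,0→1 2:g→7,z→2,7→8,8→2,0→2 3:g→5,z→8,7→3,8→9,0→3 4:g→7,z→4,7→10,8→11,0→4 5:g→5,z→10,7→5,8→12,0→5 6:g→6,z→7,7→13,8→6,0→6 7:g→7,z→7,7→14,8→7,0→15 8:g→14,z→8,7→8,8→16,0→8 9:g→17,z→16,7→18,8→9,0→9 10:g→14,z→10,7→10,8→19,0→10 11:g→7,z→7,7→20,8→11,0→11 12:g→12,z→21,7→22,8→12,0→12 13:g→13,z→14,7→13,8→12,0→13 14:g→14,z→14,7→14,8→21,0→15 15:g→15,z→15,7→15,8→15,0→15 16:g→21,z→16,7→23,8→16,0→16 17:g→17,z→24,7→25,8→12,0→17 18:g→25,z→23,7→18,8→26,0→18 19:g→21,z→21,7→27,8→19,0→19 20:g→14,z→14,7→20,8→19,0→20 21:g→21,z→21,7→28,8→21,0→15 22:g→22,z→28,7→22,8→29,0→22 23:g→28,z→23,7→23,8→26,0→23 24:g→21,z→24,7→30,8→19,0→24 25:g→25,z→30,7→25,8→29,0→25 26:g→15,z→26,7→26,8→26,0→26 27:g→28,z→28,7→27,8→29,0→27 28:g→28,z→28,7→28,8→31,0→15 29:g→15,z→31,7→29,8→29,0→29 30:g→28,z→30,7→30,8→29,0→30 31:g→15,z→31,7→31,8→31,0→15 (ε-aug+det+¬).
'zg0': N↓-sim [34, 21, 7, 1] end={s27} — reject; 3/3 single-dels accept.
'g8z0': |S_i|=[34, 24, 15, 6, 1] end={s27} rej; 4/4 del acc.
'7878g': run [34, 27, 20, 13, 4, 1] end={s27} rej; 5/5 del acc.
3 words, ⪯-incomp.

A = [zg0, g8z0, 7878g].


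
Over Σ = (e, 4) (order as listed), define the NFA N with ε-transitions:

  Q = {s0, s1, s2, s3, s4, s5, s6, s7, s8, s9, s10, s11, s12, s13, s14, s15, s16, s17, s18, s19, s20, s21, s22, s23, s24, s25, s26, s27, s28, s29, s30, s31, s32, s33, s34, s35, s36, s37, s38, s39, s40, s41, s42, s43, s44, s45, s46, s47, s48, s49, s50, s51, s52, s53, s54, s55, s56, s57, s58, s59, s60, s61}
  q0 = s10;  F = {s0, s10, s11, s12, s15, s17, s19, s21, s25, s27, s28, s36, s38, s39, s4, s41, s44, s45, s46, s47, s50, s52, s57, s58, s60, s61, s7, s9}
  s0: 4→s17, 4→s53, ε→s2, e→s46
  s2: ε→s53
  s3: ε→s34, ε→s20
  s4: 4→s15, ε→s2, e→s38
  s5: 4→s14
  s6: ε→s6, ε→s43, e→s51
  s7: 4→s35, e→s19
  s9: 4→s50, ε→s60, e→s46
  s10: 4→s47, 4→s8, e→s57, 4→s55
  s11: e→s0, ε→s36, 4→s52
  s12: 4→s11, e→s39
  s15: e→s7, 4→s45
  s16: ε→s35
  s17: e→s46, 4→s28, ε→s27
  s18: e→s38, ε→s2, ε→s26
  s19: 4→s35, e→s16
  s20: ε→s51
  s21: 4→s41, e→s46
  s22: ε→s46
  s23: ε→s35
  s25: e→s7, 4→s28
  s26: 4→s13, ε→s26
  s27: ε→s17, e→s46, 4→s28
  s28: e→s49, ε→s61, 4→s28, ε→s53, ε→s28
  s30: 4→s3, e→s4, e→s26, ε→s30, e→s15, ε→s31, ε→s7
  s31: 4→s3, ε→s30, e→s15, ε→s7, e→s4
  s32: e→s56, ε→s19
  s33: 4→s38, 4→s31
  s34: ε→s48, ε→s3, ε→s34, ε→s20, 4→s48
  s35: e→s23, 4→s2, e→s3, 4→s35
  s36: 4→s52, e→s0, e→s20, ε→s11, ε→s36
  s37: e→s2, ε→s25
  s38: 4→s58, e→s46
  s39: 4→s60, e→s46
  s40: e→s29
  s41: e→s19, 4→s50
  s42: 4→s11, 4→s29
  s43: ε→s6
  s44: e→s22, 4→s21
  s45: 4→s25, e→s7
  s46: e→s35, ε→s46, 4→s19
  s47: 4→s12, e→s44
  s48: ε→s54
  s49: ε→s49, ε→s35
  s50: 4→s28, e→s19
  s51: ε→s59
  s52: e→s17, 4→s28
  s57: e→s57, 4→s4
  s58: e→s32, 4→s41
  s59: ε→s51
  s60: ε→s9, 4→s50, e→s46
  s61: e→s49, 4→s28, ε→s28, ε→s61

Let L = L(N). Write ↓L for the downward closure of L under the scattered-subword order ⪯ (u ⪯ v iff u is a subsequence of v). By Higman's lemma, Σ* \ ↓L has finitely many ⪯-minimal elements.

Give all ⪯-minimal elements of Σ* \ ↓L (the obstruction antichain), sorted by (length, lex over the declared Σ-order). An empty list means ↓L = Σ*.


A = [4eee, e44e4, 4ee44, 44444e].

|Q|=62, |F|=28, |δ|=127 (44 ε).
min D↑ (25 st, q0=0, F={15}): 0:e→1,4→2 1:e→1,4→3 2:e→4,4→5 3:e→6,4→7 4:e→8,4→9 5:e→10,4→11 6:e→8,4→12 7:e→13,4→14 8:e→15,4→16 9:e→8,4→17 10:e→8,4→18 11:e→19,4→20 12:e→16,4→17 13:e→16,4→15 14:e→13,4→21 15:e→15,4→15 16:e→15,4→15 17:e→16,4→22 18:e→8,4→22 19:e→8,4→23 20:e→23,4→24 21:e→13,4→24 22:e→16,4→24 23:e→8,4→24 24:e→15,4→24 [Hopcroft].
'4eee': |S_i|=[46, 44, 33, 18, 13] end={s16,s2,s20,s23,s3,s34,s35,s48,s51,s53,s54,s56,…} ∉↓L; 4/4 single-dels accept.
'e44e4': N↓-sim [46, 38, 33, 25, 17, 11] end={s2,s20,s23,s3,s34,s35,s48,s51,s53,s54,s59} ∉↓L; 5/5 deletions ∈↓L.
'4ee44': run [46, 44, 33, 18, 13, 11] end={s2,s20,s23,s3,s34,s35,s48,s51,s53,s54,s59} rej; 5/5 deletions ∈↓L.
'44444e': N↓-sim [46, 44, 37, 30, 23, 16, 13] end={s16,s2,s20,s23,s3,s34,s35,s48,s49,s51,s53,s54,…} — reject; 6/6 deletions ∈↓L.
4 words, ⪯-incomp.


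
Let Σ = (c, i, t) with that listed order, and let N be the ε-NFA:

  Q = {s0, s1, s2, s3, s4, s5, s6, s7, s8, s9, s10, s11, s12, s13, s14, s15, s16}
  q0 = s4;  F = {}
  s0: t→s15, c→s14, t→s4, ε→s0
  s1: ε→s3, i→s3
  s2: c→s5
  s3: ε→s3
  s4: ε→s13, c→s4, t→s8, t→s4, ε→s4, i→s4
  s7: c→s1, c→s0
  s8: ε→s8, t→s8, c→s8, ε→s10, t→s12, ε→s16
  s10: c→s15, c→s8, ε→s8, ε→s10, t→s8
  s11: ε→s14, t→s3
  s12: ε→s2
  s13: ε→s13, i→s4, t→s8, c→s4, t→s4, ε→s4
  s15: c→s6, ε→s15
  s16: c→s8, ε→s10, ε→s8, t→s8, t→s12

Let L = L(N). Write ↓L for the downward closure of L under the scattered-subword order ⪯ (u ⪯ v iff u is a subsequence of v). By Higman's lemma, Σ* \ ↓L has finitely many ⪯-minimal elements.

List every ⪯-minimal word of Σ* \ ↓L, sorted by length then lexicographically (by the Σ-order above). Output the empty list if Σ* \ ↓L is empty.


A = [ε].

|Q|=17, |F|=0, |δ|=43 (17 ε).
min D↑ (1 st, q0=0, F={0}): 0:c→0,i→0,t→0.
ε ∈ L(D↑) ⇒ ↓L = ∅.


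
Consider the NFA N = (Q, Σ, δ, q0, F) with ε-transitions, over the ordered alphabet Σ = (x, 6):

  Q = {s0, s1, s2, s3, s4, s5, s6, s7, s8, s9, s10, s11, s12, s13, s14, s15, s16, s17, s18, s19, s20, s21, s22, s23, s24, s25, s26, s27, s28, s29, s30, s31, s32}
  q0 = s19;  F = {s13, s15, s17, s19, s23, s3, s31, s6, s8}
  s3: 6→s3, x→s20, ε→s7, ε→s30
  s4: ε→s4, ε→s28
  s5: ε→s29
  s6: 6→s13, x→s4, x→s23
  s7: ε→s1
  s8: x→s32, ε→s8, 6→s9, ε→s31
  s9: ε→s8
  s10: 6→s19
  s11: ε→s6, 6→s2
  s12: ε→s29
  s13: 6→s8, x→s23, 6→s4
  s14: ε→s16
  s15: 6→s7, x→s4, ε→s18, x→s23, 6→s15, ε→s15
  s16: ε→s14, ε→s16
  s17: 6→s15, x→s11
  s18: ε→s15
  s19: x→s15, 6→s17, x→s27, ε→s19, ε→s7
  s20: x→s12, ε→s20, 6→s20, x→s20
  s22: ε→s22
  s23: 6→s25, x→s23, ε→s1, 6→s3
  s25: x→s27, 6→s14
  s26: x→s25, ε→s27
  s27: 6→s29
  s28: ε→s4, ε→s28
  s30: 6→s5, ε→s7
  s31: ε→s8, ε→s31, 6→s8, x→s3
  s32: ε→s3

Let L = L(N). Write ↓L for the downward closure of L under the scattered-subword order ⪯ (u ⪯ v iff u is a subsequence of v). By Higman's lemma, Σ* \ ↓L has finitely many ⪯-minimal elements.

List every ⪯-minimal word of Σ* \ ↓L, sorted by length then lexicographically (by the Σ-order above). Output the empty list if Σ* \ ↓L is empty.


A = [xx6x, 66x6x, 6x66xx].

|Q|=33, |F|=9, |δ|=63 (29 ε).
min D↑ (9 st, q0=0, F={7}): 0:x→1,6→2 1:x→3,6→1 2:x→4,6→1 3:x→3,6→5 4:x→3,6→6 5:x→7,6→5 6:x→3,6→8 7:x→7,6→7 8:x→5,6→8 [Hopcroft].
'xx6x': run [27, 25, 16, 12, 4] end={s12,s20,s27,s29} — reject; 4/4 del acc.
'66x6x': run [27, 26, 23, 16, 12, 4] end={s12,s20,s27,s29} — reject; 5/5 del acc.
'6x66xx': N↓-sim [27, 26, 23, 21, 18, 10, 3] end={s12,s20,s29} rej; 6/6 single-dels accept.
3 obstructions.


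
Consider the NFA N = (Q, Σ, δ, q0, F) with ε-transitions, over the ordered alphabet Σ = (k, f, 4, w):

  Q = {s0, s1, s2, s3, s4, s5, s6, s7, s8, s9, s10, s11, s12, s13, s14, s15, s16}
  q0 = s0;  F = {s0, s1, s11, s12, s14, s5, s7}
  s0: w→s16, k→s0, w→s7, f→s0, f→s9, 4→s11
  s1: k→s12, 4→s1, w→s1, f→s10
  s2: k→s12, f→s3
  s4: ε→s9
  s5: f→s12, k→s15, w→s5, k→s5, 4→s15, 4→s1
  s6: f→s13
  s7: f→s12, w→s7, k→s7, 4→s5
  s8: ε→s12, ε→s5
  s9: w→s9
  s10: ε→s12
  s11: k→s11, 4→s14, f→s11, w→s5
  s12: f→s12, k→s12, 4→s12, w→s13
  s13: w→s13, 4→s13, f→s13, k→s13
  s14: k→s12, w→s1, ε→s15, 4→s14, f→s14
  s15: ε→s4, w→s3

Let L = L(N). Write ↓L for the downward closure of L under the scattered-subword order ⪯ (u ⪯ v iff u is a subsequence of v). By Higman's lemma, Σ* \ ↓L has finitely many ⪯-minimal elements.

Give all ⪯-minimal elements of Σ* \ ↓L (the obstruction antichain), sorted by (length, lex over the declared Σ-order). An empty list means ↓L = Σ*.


Antichain: [wfw, 44kw].

|Q|=17, |F|=7, |δ|=47 (6 ε).
min D↑ (8 st, q0=0, F={7}): 0:k→0,f→0,4→1,w→2 1:k→1,f→1,4→3,w→4 2:k→2,f→5,4→4,w→2 3:k→5,f→3,4→3,w→6 4:k→4,f→5,4→6,w→4 5:k→5,f→5,4→5,w→7 6:k→5,f→5,4→6,w→6 7:k→7,f→7,4→7,w→7 (ε-aug+det+¬).
'wfw': run [14, 11, 3, 1] end={s13} — reject; 3/3 del acc.
'44kw': run [14, 11, 9, 2, 1] end={s13} — reject; 4/4 deletions ∈↓L.
2 obstructions.


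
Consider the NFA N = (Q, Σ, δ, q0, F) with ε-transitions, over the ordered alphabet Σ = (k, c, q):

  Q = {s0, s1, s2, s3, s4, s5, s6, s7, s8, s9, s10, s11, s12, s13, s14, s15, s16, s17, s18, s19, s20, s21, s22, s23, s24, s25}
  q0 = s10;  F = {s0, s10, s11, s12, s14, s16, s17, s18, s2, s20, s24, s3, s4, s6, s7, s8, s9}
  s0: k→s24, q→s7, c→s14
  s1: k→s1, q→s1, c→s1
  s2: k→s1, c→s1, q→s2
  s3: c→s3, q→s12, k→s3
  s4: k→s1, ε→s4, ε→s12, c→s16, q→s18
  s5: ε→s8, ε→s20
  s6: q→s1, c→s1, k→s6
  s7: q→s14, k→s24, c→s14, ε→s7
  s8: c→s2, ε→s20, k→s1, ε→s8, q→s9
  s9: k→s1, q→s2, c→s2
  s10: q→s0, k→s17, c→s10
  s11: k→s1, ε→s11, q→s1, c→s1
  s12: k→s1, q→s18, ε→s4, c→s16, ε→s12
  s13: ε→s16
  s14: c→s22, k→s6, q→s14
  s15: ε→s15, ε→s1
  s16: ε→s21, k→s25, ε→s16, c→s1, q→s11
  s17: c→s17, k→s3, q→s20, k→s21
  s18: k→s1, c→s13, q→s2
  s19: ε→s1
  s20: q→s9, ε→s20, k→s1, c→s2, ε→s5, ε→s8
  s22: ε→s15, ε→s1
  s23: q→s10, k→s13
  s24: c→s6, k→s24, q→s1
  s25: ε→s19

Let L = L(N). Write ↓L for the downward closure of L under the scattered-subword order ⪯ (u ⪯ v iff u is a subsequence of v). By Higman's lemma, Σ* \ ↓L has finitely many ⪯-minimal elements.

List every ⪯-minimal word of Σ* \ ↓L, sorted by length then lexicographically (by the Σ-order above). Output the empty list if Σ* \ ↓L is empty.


A = [kqk, qkq, qcc, qqqc, kkqcqq].

|Q|=26, |F|=17, |δ|=79 (22 ε).
min D↑ (16 st, q0=0, F={9}): 0:k→1,c→0,q→2 1:k→3,c→1,q→4 2:k→5,c→6,q→7 3:k→3,c→3,q→8 4:k→9,c→10,q→11 5:k→5,c→12,q→9 6:k→12,c→9,q→6 7:k→5,c→6,q→6 8:k→9,c→13,q→14 9:k→9,c→9,q→9 10:k→9,c→9,q→10 11:k→9,c→10,q→10 12:k→12,c→9,q→9 13:k→9,c→9,q→15 14:k→9,c→13,q→10 15:k→9,c→9,q→9 [Hopcroft].
'kqk': N↓-sim [25, 19, 15, 3] end={s1,s19,s25} ∉↓L; 3/3 single-dels accept.
'qkq': N↓-sim [25, 22, 5, 1] end={s1} rej; 3/3 del acc.
'qcc': run [25, 22, 12, 3] end={s1,s15,s22} ∉↓L; 3/3 single-dels accept.
'qqqc': run [25, 22, 16, 7, 3] end={s1,s15,s22} — reject; 4/4 deletions ∈↓L.
'kkqcqq': N↓-sim [25, 19, 14, 11, 7, 2, 1] end={s1} — reject; 6/6 deletions ∈↓L.
5 obstructions.


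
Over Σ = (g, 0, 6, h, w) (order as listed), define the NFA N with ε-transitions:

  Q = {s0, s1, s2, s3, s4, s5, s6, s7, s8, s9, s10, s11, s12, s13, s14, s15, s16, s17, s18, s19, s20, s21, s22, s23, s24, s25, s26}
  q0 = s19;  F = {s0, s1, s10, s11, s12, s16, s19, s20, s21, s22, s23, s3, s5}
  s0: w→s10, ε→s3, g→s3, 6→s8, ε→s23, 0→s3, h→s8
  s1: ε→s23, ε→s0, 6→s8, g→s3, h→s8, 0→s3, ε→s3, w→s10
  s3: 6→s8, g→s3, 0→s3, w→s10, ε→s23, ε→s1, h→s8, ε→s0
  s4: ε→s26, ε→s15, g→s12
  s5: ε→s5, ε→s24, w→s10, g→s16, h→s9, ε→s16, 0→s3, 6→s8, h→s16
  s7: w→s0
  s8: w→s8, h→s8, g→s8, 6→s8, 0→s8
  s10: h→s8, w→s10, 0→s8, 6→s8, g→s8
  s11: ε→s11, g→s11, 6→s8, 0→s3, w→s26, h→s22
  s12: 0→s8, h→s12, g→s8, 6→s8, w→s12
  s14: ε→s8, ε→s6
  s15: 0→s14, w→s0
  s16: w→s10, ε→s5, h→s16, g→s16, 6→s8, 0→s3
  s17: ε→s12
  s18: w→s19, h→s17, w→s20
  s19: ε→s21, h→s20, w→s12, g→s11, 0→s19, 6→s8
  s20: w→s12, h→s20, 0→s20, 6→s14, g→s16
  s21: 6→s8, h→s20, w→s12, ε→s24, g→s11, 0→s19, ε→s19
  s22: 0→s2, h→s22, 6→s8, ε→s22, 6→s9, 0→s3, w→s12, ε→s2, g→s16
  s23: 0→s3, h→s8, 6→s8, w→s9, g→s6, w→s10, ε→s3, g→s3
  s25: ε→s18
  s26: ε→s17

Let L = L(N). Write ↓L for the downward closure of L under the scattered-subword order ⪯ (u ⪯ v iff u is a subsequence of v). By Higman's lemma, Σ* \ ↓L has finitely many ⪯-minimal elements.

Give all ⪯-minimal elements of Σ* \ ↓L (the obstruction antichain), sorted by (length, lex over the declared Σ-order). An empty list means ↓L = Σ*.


|Q|=27, |F|=13, |δ|=108 (26 ε).
min D↑ (9 st, q0=0, F={2}): 0:g→1,0→0,6→2,h→3,w→4 1:g→1,0→5,6→2,h→6,w→4 2:g→2,0→2,6→2,h→2,w→2 3:g→7,0→3,6→2,h→3,w→4 4:g→2,0→2,6→2,h→4,w→4 5:g→5,0→5,6→2,h→2,w→8 6:g→7,0→5,6→2,h→6,w→4 7:g→7,0→5,6→2,h→7,w→8 8:g→2,0→2,6→2,h→2,w→8 (ε-aug+det+¬).
'6': N↓-sim [21, 4] end={s14,s6,s8,s9} — reject; 1/1 single-dels accept.
'wg': |S_i|=[21, 6, 1] end={s8} rej; 2/2 deletions ∈↓L.
'w0': run [21, 6, 1] end={s8} ∉↓L; 2/2 deletions ∈↓L.
'g0h': N↓-sim [21, 17, 9, 1] end={s8} rej; 3/3 del acc.
'hgwh': N↓-sim [21, 16, 11, 3, 1] end={s8} ∉↓L; 4/4 del acc.
5 obstructions.

min(Σ*\↓L) = [6, wg, w0, g0h, hgwh].


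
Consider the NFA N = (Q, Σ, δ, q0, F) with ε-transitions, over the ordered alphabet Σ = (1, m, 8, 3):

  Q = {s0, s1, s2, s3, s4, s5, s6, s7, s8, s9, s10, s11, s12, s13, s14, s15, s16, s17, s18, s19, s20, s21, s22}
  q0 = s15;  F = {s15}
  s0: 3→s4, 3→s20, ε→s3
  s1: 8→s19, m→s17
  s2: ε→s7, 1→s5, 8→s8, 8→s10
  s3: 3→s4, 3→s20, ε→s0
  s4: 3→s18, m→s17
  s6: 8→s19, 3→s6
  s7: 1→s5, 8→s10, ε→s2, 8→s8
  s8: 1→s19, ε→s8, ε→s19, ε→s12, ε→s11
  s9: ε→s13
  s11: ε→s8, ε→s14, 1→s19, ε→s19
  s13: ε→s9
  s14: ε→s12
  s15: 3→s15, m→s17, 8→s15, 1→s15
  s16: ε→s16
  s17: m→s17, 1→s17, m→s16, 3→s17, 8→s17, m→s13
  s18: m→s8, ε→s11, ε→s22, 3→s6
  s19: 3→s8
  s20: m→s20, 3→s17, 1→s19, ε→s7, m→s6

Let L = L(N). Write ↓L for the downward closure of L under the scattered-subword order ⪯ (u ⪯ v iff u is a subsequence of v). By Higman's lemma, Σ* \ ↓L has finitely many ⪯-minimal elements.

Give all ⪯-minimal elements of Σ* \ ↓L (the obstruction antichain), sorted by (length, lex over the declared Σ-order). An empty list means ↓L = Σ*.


Antichain: [m].

|Q|=23, |F|=1, |δ|=53 (18 ε).
min D↑ (2 st, q0=0, F={1}): 0:1→0,m→1,8→0,3→0 1:1→1,m→1,8→1,3→1 [Hopcroft].
'm': run [5, 4] end={s13,s16,s17,s9} — reject; 1/1 single-dels accept.
1 words, ⪯-incomp.
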